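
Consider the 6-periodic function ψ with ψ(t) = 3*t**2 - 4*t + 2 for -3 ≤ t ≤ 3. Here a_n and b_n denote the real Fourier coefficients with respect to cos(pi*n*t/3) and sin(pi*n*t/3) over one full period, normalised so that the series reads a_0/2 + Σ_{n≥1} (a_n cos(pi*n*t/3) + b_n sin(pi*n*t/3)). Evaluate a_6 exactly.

a_6 = 1/3 ∫_{-3}^{3} ψ(t) cos(2*pi*t) dt.
Integrating by parts twice (tabular method), an antiderivative of (3*t**2 - 4*t + 2) cos(2*pi*t) is 3*t**2*sin(2*pi*t)/(2*pi) - 2*t*sin(2*pi*t)/pi + 3*t*cos(2*pi*t)/(2*pi**2) - 3*sin(2*pi*t)/(4*pi**3) + sin(2*pi*t)/pi - cos(2*pi*t)/pi**2; evaluating from -3 to 3: ∫_{-3}^{3} (3*t**2 - 4*t + 2) cos(2*pi*t) dt = (7/(2*pi**2)) - (-11/(2*pi**2)) = 9/pi**2.
Hence a_6 = (1/3)·(9/pi**2) = 3/pi**2.

3/pi**2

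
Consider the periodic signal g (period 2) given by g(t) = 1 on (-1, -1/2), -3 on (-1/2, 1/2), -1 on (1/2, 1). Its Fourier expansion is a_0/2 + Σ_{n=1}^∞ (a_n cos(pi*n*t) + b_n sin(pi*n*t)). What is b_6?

b_6 = ∫_{-1}^{1} g(t) sin(6*pi*t) dt.
Split the integral at the breakpoints.
Directly, an antiderivative of (1) sin(6*pi*t) is -cos(6*pi*t)/(6*pi); evaluating from -1 to -1/2: ∫_{-1}^{-1/2} (1) sin(6*pi*t) dt = (1/(6*pi)) - (-1/(6*pi)) = 1/(3*pi).
Directly, an antiderivative of (-3) sin(6*pi*t) is cos(6*pi*t)/(2*pi); evaluating from -1/2 to 1/2: ∫_{-1/2}^{1/2} (-3) sin(6*pi*t) dt = (-1/(2*pi)) - (-1/(2*pi)) = 0.
Directly, an antiderivative of (-1) sin(6*pi*t) is cos(6*pi*t)/(6*pi); evaluating from 1/2 to 1: ∫_{1/2}^{1} (-1) sin(6*pi*t) dt = (1/(6*pi)) - (-1/(6*pi)) = 1/(3*pi).
Summing the pieces gives b_6 = 2/(3*pi).

2/(3*pi)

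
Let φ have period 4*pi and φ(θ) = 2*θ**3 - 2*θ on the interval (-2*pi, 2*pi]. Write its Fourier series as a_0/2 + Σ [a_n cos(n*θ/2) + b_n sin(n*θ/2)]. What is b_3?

b_3 = (1/(2*pi)) ∫_{-2*pi}^{2*pi} φ(θ) sin(3*θ/2) dθ.
φ is odd and sin(3*θ/2) is odd, so the integrand is even and b_3 = 1/pi ∫_0^{2*pi} φ(θ) sin(3*θ/2) dθ.
Integrating by parts three times (tabular method), an antiderivative of (2*θ**3 - 2*θ) sin(3*θ/2) is -4*θ**3*cos(3*θ/2)/3 + 8*θ**2*sin(3*θ/2)/3 + 44*θ*cos(3*θ/2)/9 - 88*sin(3*θ/2)/27; evaluating from 0 to 2*pi: ∫_{0}^{2*pi} (2*θ**3 - 2*θ) sin(3*θ/2) dθ = (8*pi*(-11 + 12*pi**2)/9) - (0) = 8*pi*(-11 + 12*pi**2)/9.
Hence b_3 = (1/pi)·(8*pi*(-11 + 12*pi**2)/9) = -88/9 + 32*pi**2/3.

-88/9 + 32*pi**2/3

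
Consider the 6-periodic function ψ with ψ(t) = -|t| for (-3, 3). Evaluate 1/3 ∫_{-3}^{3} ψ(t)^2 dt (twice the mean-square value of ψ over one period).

1/3 ∫_{-3}^{3} ψ(t)^2 dt = 1/3 · (18) = 6.

6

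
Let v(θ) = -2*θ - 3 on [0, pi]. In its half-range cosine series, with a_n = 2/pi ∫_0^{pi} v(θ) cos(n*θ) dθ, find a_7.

8/(49*pi)

a_7 = 2/pi ∫_0^{pi} (-2*θ - 3) cos(7*θ) dθ.
Integrating by parts (boundary term plus one more integral), an antiderivative of (-2*θ - 3) cos(7*θ) is -2*θ*sin(7*θ)/7 - 3*sin(7*θ)/7 - 2*cos(7*θ)/49; evaluating from 0 to pi: ∫_{0}^{pi} (-2*θ - 3) cos(7*θ) dθ = (2/49) - (-2/49) = 4/49.
Hence a_7 = (2/pi)·(4/49) = 8/(49*pi).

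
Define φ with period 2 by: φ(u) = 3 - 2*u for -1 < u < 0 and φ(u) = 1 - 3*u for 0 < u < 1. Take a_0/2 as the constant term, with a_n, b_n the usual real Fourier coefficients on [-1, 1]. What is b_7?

-9/(7*pi)

b_7 = ∫_{-1}^{1} φ(u) sin(7*pi*u) du.
Split the integral at the breakpoints.
Integrating by parts (boundary term plus one more integral), an antiderivative of (3 - 2*u) sin(7*pi*u) is 2*u*cos(7*pi*u)/(7*pi) - 2*sin(7*pi*u)/(49*pi**2) - 3*cos(7*pi*u)/(7*pi); evaluating from -1 to 0: ∫_{-1}^{0} (3 - 2*u) sin(7*pi*u) du = (-3/(7*pi)) - (5/(7*pi)) = -8/(7*pi).
Integrating by parts (boundary term plus one more integral), an antiderivative of (1 - 3*u) sin(7*pi*u) is 3*u*cos(7*pi*u)/(7*pi) - 3*sin(7*pi*u)/(49*pi**2) - cos(7*pi*u)/(7*pi); evaluating from 0 to 1: ∫_{0}^{1} (1 - 3*u) sin(7*pi*u) du = (-2/(7*pi)) - (-1/(7*pi)) = -1/(7*pi).
Summing the pieces gives b_7 = -9/(7*pi).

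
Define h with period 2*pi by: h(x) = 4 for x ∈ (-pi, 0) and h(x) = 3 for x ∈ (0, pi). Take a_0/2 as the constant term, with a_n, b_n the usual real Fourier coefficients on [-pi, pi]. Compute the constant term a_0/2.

a_0 = 1/pi ∫_{-pi}^{pi} h(x) dx = 1/pi · (7*pi) = 7.
So the constant term a_0/2 = 7/2.

7/2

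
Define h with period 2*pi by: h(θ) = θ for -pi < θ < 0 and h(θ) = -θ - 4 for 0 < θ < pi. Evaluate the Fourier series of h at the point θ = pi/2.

h is continuous at θ = pi/2 with value -4 - pi/2, so the series converges to -4 - pi/2 there.

-4 - pi/2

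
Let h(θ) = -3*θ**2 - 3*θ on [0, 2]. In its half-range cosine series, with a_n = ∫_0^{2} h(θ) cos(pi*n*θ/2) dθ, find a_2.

-12/pi**2

a_2 = ∫_0^{2} (-3*θ**2 - 3*θ) cos(pi*θ) dθ.
Integrating by parts twice (tabular method), an antiderivative of (-3*θ**2 - 3*θ) cos(pi*θ) is -3*θ**2*sin(pi*θ)/pi - 3*θ*sin(pi*θ)/pi - 6*θ*cos(pi*θ)/pi**2 + 6*sin(pi*θ)/pi**3 - 3*cos(pi*θ)/pi**2; evaluating from 0 to 2: ∫_{0}^{2} (-3*θ**2 - 3*θ) cos(pi*θ) dθ = (-15/pi**2) - (-3/pi**2) = -12/pi**2.
Hence a_2 = -12/pi**2.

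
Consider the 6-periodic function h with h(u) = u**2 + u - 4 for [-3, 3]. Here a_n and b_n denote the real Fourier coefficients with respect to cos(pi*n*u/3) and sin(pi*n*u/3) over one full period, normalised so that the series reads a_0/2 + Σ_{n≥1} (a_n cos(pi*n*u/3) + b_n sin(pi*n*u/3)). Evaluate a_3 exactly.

a_3 = 1/3 ∫_{-3}^{3} h(u) cos(pi*u) du.
Integrating by parts twice (tabular method), an antiderivative of (u**2 + u - 4) cos(pi*u) is u**2*sin(pi*u)/pi + u*sin(pi*u)/pi + 2*u*cos(pi*u)/pi**2 - 4*sin(pi*u)/pi - 2*sin(pi*u)/pi**3 + cos(pi*u)/pi**2; evaluating from -3 to 3: ∫_{-3}^{3} (u**2 + u - 4) cos(pi*u) du = (-7/pi**2) - (5/pi**2) = -12/pi**2.
Hence a_3 = (1/3)·(-12/pi**2) = -4/pi**2.

-4/pi**2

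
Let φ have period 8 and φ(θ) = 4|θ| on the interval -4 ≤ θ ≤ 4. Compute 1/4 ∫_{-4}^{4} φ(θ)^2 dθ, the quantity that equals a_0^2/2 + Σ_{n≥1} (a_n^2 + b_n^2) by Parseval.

1/4 ∫_{-4}^{4} φ(θ)^2 dθ = 1/4 · (2048/3) = 512/3.

512/3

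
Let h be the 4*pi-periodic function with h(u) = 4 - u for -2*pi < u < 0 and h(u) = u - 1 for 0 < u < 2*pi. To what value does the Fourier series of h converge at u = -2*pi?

At u = -2*pi the one-sided limits are h(-2*pi^-) = -1 + 2*pi and h(-2*pi^+) = 4 + 2*pi.
By Dirichlet's theorem the series converges to their average, [(-1 + 2*pi) + (4 + 2*pi)]/2 = 3/2 + 2*pi.

3/2 + 2*pi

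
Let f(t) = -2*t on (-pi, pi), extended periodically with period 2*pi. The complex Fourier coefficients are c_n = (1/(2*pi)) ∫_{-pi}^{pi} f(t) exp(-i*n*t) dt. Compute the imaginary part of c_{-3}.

Since f is real-valued, Im(c_{-3}) = -(1/(2*pi)) ∫_{-pi}^{pi} f(t) sin(-3*t) dt = b_{3}/2.
f is odd and sin(-3*t) is odd, so the integrand is even: ∫_{-pi}^{pi} f(t) sin(-3*t) dt = 2∫_0^{pi} f(t) sin(-3*t) dt.
Integrating by parts (boundary term plus one more integral), an antiderivative of (-2*t) sin(-3*t) is -2*t*cos(3*t)/3 + 2*sin(3*t)/9; evaluating from 0 to pi: ∫_{0}^{pi} (-2*t) sin(-3*t) dt = (2*pi/3) - (0) = 2*pi/3.
So ∫_{-pi}^{pi} f(t) sin(-3*t) dt = 4*pi/3.
Hence Im(c_{-3}) = (-1/(2*pi))·(4*pi/3) = -2/3.

-2/3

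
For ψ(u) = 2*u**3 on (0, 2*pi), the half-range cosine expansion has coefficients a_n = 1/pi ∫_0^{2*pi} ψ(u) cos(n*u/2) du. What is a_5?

96*(4 - 25*pi**2)/(625*pi)

a_5 = 1/pi ∫_0^{2*pi} (2*u**3) cos(5*u/2) du.
Integrating by parts three times (tabular method), an antiderivative of (2*u**3) cos(5*u/2) is 4*u**3*sin(5*u/2)/5 + 24*u**2*cos(5*u/2)/25 - 96*u*sin(5*u/2)/125 - 192*cos(5*u/2)/625; evaluating from 0 to 2*pi: ∫_{0}^{2*pi} (2*u**3) cos(5*u/2) du = (192/625 - 96*pi**2/25) - (-192/625) = 384/625 - 96*pi**2/25.
Hence a_5 = (1/pi)·(384/625 - 96*pi**2/25) = 96*(4 - 25*pi**2)/(625*pi).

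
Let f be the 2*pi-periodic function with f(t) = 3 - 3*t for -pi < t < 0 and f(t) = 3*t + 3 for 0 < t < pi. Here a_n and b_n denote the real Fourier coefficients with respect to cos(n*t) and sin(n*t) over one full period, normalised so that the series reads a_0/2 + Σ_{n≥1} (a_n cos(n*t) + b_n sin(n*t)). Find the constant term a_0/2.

3 + 3*pi/2

a_0 = 1/pi ∫_{-pi}^{pi} f(t) dt = 1/pi · (3*pi*(2 + pi)) = 6 + 3*pi.
So the constant term a_0/2 = 3 + 3*pi/2.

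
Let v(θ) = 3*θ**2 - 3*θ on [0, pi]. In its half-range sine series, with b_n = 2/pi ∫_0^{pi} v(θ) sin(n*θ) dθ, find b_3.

b_3 = 2/pi ∫_0^{pi} (3*θ**2 - 3*θ) sin(3*θ) dθ.
Integrating by parts twice (tabular method), an antiderivative of (3*θ**2 - 3*θ) sin(3*θ) is -θ**2*cos(3*θ) + 2*θ*sin(3*θ)/3 + θ*cos(3*θ) - sin(3*θ)/3 + 2*cos(3*θ)/9; evaluating from 0 to pi: ∫_{0}^{pi} (3*θ**2 - 3*θ) sin(3*θ) dθ = (-pi - 2/9 + pi**2) - (2/9) = -pi - 4/9 + pi**2.
Hence b_3 = (2/pi)·(-pi - 4/9 + pi**2) = -2 - 8/(9*pi) + 2*pi.

-2 - 8/(9*pi) + 2*pi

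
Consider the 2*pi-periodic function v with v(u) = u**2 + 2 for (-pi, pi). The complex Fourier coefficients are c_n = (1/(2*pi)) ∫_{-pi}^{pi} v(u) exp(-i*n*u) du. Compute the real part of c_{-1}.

-2

Since v is real-valued, Re(c_{-1}) = (1/(2*pi)) ∫_{-pi}^{pi} v(u) cos(-u) du = a_{1}/2.
v is even and cos(-u) is even, so the integrand is even: ∫_{-pi}^{pi} v(u) cos(-u) du = 2∫_0^{pi} v(u) cos(-u) du.
Integrating by parts twice (tabular method), an antiderivative of (u**2 + 2) cos(-u) is u**2*sin(u) + 2*u*cos(u); evaluating from 0 to pi: ∫_{0}^{pi} (u**2 + 2) cos(-u) du = (-2*pi) - (0) = -2*pi.
So ∫_{-pi}^{pi} v(u) cos(-u) du = -4*pi.
Hence Re(c_{-1}) = (1/(2*pi))·(-4*pi) = -2.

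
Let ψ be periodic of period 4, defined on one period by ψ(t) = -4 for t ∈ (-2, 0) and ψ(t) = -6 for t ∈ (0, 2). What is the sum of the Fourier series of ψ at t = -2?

t = -2 differs from t = 2 by -1 full period(s), and the series is 4-periodic.
At t = 2 the one-sided limits are ψ(2^-) = -6 and ψ(2^+) = -4.
By Dirichlet's theorem the series converges to their average, [(-6) + (-4)]/2 = -5.

-5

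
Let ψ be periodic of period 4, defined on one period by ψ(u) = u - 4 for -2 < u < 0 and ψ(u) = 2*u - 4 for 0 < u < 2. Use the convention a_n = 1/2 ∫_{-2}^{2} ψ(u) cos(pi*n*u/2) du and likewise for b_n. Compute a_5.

-4/(25*pi**2)

a_5 = 1/2 ∫_{-2}^{2} ψ(u) cos(5*pi*u/2) du.
Split the integral at the breakpoints.
Integrating by parts (boundary term plus one more integral), an antiderivative of (u - 4) cos(5*pi*u/2) is 2*u*sin(5*pi*u/2)/(5*pi) - 8*sin(5*pi*u/2)/(5*pi) + 4*cos(5*pi*u/2)/(25*pi**2); evaluating from -2 to 0: ∫_{-2}^{0} (u - 4) cos(5*pi*u/2) du = (4/(25*pi**2)) - (-4/(25*pi**2)) = 8/(25*pi**2).
Integrating by parts (boundary term plus one more integral), an antiderivative of (2*u - 4) cos(5*pi*u/2) is 4*u*sin(5*pi*u/2)/(5*pi) - 8*sin(5*pi*u/2)/(5*pi) + 8*cos(5*pi*u/2)/(25*pi**2); evaluating from 0 to 2: ∫_{0}^{2} (2*u - 4) cos(5*pi*u/2) du = (-8/(25*pi**2)) - (8/(25*pi**2)) = -16/(25*pi**2).
Summing the pieces and multiplying by (1/2) gives a_5 = -4/(25*pi**2).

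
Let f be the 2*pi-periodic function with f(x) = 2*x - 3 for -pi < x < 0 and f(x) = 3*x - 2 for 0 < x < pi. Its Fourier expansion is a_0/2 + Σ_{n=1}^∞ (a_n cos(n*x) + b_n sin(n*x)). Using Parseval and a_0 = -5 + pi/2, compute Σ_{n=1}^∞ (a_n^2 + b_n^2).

Parseval: a_0^2/2 + Σ_{n≥1} (a_n^2+b_n^2) = 1/pi ∫_{-pi}^{pi} f(x)^2 dx = 13 + 13*pi**2/3.
Subtract a_0^2/2 = (10 - pi)**2/8: Σ (a_n^2+b_n^2) = 1/2 + 5*pi/2 + 101*pi**2/24.

1/2 + 5*pi/2 + 101*pi**2/24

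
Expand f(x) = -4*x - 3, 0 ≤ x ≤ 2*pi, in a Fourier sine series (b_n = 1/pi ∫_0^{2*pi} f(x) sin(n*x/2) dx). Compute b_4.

b_4 = 1/pi ∫_0^{2*pi} (-4*x - 3) sin(2*x) dx.
Integrating by parts (boundary term plus one more integral), an antiderivative of (-4*x - 3) sin(2*x) is 2*x*cos(2*x) - sin(2*x) + 3*cos(2*x)/2; evaluating from 0 to 2*pi: ∫_{0}^{2*pi} (-4*x - 3) sin(2*x) dx = (3/2 + 4*pi) - (3/2) = 4*pi.
Hence b_4 = (1/pi)·(4*pi) = 4.

4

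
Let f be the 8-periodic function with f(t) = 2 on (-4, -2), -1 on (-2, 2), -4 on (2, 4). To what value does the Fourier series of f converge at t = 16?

t = 16 differs from t = 0 by 2 full period(s), and the series is 8-periodic.
f is continuous at t = 0 with value -1, so the series converges to -1 there.

-1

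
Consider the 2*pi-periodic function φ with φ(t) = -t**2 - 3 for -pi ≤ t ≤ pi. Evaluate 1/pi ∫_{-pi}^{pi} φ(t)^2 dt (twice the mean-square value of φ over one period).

18 + 2*pi**4/5 + 4*pi**2

1/pi ∫_{-pi}^{pi} φ(t)^2 dt = 1/pi · (2*pi*(45 + pi**4 + 10*pi**2)/5) = 18 + 2*pi**4/5 + 4*pi**2.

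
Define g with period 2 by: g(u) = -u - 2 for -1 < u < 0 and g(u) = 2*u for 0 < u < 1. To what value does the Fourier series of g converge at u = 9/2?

u = 9/2 differs from u = 1/2 by 2 full period(s), and the series is 2-periodic.
g is continuous at u = 1/2 with value 1, so the series converges to 1 there.

1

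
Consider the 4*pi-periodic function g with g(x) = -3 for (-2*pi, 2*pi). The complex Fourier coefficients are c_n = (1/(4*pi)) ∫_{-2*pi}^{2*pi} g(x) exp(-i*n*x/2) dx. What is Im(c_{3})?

0

Since g is real-valued, Im(c_{3}) = -(1/(4*pi)) ∫_{-2*pi}^{2*pi} g(x) sin(3*x/2) dx = -b_{3}/2.
(g is even, so the integrand is odd over a symmetric interval and the integral vanishes.)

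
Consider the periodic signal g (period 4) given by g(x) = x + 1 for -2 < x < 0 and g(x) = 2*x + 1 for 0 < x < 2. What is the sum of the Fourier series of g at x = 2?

2

x = 2 differs from x = -2 by 1 full period(s), and the series is 4-periodic.
At x = -2 the one-sided limits are g(-2^-) = 5 and g(-2^+) = -1.
By Dirichlet's theorem the series converges to their average, [(5) + (-1)]/2 = 2.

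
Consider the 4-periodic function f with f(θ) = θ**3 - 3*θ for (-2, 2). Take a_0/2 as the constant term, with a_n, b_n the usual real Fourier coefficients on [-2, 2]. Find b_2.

-2/pi + 12/pi**3

b_2 = 1/2 ∫_{-2}^{2} f(θ) sin(pi*θ) dθ.
f is odd and sin(pi*θ) is odd, so the integrand is even and b_2 = ∫_0^{2} f(θ) sin(pi*θ) dθ.
Integrating by parts three times (tabular method), an antiderivative of (θ**3 - 3*θ) sin(pi*θ) is -θ**3*cos(pi*θ)/pi + 3*θ**2*sin(pi*θ)/pi**2 + 6*θ*cos(pi*θ)/pi**3 + 3*θ*cos(pi*θ)/pi - 3*sin(pi*θ)/pi**2 - 6*sin(pi*θ)/pi**4; evaluating from 0 to 2: ∫_{0}^{2} (θ**3 - 3*θ) sin(pi*θ) dθ = (-2/pi + 12/pi**3) - (0) = -2/pi + 12/pi**3.
Hence b_2 = -2/pi + 12/pi**3.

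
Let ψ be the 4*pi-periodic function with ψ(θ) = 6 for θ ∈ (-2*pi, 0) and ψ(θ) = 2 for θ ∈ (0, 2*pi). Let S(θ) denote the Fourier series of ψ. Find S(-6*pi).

4

θ = -6*pi differs from θ = 2*pi by -2 full period(s), and the series is 4*pi-periodic.
At θ = 2*pi the one-sided limits are ψ(2*pi^-) = 2 and ψ(2*pi^+) = 6.
By Dirichlet's theorem the series converges to their average, [(2) + (6)]/2 = 4.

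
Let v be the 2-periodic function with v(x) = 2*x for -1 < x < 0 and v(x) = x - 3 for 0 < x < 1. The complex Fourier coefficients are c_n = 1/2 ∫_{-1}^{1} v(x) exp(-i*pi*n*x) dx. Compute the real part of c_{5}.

Since v is real-valued, Re(c_{5}) = 1/2 ∫_{-1}^{1} v(x) cos(5*pi*x) dx = a_{5}/2.
Split the integral at the breakpoints.
Integrating by parts (boundary term plus one more integral), an antiderivative of (2*x) cos(5*pi*x) is 2*x*sin(5*pi*x)/(5*pi) + 2*cos(5*pi*x)/(25*pi**2); evaluating from -1 to 0: ∫_{-1}^{0} (2*x) cos(5*pi*x) dx = (2/(25*pi**2)) - (-2/(25*pi**2)) = 4/(25*pi**2).
Integrating by parts (boundary term plus one more integral), an antiderivative of (x - 3) cos(5*pi*x) is x*sin(5*pi*x)/(5*pi) - 3*sin(5*pi*x)/(5*pi) + cos(5*pi*x)/(25*pi**2); evaluating from 0 to 1: ∫_{0}^{1} (x - 3) cos(5*pi*x) dx = (-1/(25*pi**2)) - (1/(25*pi**2)) = -2/(25*pi**2).
So ∫_{-1}^{1} v(x) cos(5*pi*x) dx = 2/(25*pi**2).
Hence Re(c_{5}) = (1/2)·(2/(25*pi**2)) = 1/(25*pi**2).

1/(25*pi**2)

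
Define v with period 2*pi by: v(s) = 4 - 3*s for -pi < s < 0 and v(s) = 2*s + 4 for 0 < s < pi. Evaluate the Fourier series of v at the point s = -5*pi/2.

4 + 3*pi/2

s = -5*pi/2 differs from s = -pi/2 by -1 full period(s), and the series is 2*pi-periodic.
v is continuous at s = -pi/2 with value 4 + 3*pi/2, so the series converges to 4 + 3*pi/2 there.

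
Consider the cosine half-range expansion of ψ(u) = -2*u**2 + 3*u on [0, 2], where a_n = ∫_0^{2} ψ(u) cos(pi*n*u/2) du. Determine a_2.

-8/pi**2

a_2 = ∫_0^{2} (-2*u**2 + 3*u) cos(pi*u) du.
Integrating by parts twice (tabular method), an antiderivative of (-2*u**2 + 3*u) cos(pi*u) is -2*u**2*sin(pi*u)/pi + 3*u*sin(pi*u)/pi - 4*u*cos(pi*u)/pi**2 + 4*sin(pi*u)/pi**3 + 3*cos(pi*u)/pi**2; evaluating from 0 to 2: ∫_{0}^{2} (-2*u**2 + 3*u) cos(pi*u) du = (-5/pi**2) - (3/pi**2) = -8/pi**2.
Hence a_2 = -8/pi**2.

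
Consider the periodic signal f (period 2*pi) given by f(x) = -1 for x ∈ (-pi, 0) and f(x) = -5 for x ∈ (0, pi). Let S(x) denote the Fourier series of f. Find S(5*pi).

x = 5*pi differs from x = pi by 2 full period(s), and the series is 2*pi-periodic.
At x = pi the one-sided limits are f(pi^-) = -5 and f(pi^+) = -1.
By Dirichlet's theorem the series converges to their average, [(-5) + (-1)]/2 = -3.

-3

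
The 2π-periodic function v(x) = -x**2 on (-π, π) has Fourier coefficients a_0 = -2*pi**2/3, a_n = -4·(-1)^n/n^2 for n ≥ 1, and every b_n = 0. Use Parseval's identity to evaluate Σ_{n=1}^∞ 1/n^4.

pi**4/90

Parseval: a_0^2/2 + Σ a_n^2 = (1/π) ∫_{-π}^{π} v(x)^2 dx = 2*pi**4/5.
Subtract a_0^2/2 = 2*pi**4/9: Σ a_n^2 = 8*pi**4/45.
Since a_n^2 = 16/n^4, Σ 1/n^4 = pi**4/90.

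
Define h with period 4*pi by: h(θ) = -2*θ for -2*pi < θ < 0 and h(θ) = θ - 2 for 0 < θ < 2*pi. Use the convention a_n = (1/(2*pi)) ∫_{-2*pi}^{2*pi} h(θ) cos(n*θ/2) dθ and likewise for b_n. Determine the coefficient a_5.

-12/(25*pi)

a_5 = (1/(2*pi)) ∫_{-2*pi}^{2*pi} h(θ) cos(5*θ/2) dθ.
Split the integral at the breakpoints.
Integrating by parts (boundary term plus one more integral), an antiderivative of (-2*θ) cos(5*θ/2) is -4*θ*sin(5*θ/2)/5 - 8*cos(5*θ/2)/25; evaluating from -2*pi to 0: ∫_{-2*pi}^{0} (-2*θ) cos(5*θ/2) dθ = (-8/25) - (8/25) = -16/25.
Integrating by parts (boundary term plus one more integral), an antiderivative of (θ - 2) cos(5*θ/2) is 2*θ*sin(5*θ/2)/5 - 4*sin(5*θ/2)/5 + 4*cos(5*θ/2)/25; evaluating from 0 to 2*pi: ∫_{0}^{2*pi} (θ - 2) cos(5*θ/2) dθ = (-4/25) - (4/25) = -8/25.
Summing the pieces and multiplying by (1/(2*pi)) gives a_5 = -12/(25*pi).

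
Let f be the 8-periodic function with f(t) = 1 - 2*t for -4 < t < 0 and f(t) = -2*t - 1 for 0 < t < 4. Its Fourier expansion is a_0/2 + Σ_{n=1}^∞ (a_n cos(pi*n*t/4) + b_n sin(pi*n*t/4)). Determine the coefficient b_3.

b_3 = 1/4 ∫_{-4}^{4} f(t) sin(3*pi*t/4) dt.
f is odd and sin(3*pi*t/4) is odd, so the integrand is even and b_3 = 1/2 ∫_0^{4} f(t) sin(3*pi*t/4) dt.
Integrating by parts (boundary term plus one more integral), an antiderivative of (-2*t - 1) sin(3*pi*t/4) is 8*t*cos(3*pi*t/4)/(3*pi) - 32*sin(3*pi*t/4)/(9*pi**2) + 4*cos(3*pi*t/4)/(3*pi); evaluating from 0 to 4: ∫_{0}^{4} (-2*t - 1) sin(3*pi*t/4) dt = (-12/pi) - (4/(3*pi)) = -40/(3*pi).
Hence b_3 = (1/2)·(-40/(3*pi)) = -20/(3*pi).

-20/(3*pi)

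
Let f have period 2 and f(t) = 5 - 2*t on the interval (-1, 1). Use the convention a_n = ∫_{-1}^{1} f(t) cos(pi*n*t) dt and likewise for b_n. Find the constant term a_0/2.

5

a_0 = ∫_{-1}^{1} f(t) dt = 10.
So the constant term a_0/2 = 5.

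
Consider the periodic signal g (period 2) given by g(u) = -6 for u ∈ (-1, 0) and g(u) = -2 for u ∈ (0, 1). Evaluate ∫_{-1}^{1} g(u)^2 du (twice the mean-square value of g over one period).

40

∫_{-1}^{1} g(u)^2 du = 40.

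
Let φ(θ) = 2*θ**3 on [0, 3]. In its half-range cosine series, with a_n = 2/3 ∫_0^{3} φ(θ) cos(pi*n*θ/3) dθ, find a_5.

a_5 = 2/3 ∫_0^{3} (2*θ**3) cos(5*pi*θ/3) dθ.
Integrating by parts three times (tabular method), an antiderivative of (2*θ**3) cos(5*pi*θ/3) is 6*θ**3*sin(5*pi*θ/3)/(5*pi) + 54*θ**2*cos(5*pi*θ/3)/(25*pi**2) - 324*θ*sin(5*pi*θ/3)/(125*pi**3) - 972*cos(5*pi*θ/3)/(625*pi**4); evaluating from 0 to 3: ∫_{0}^{3} (2*θ**3) cos(5*pi*θ/3) dθ = (486*(2 - 25*pi**2)/(625*pi**4)) - (-972/(625*pi**4)) = 486*(4 - 25*pi**2)/(625*pi**4).
Hence a_5 = (2/3)·(486*(4 - 25*pi**2)/(625*pi**4)) = 324*(4 - 25*pi**2)/(625*pi**4).

324*(4 - 25*pi**2)/(625*pi**4)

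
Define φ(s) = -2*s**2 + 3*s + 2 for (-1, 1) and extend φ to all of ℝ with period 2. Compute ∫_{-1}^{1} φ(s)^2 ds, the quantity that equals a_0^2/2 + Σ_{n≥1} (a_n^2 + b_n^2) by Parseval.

∫_{-1}^{1} φ(s)^2 ds = 154/15.

154/15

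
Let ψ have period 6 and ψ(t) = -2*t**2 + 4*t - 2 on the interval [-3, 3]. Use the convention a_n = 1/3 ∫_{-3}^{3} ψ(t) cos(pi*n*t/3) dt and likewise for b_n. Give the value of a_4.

-9/(2*pi**2)

a_4 = 1/3 ∫_{-3}^{3} ψ(t) cos(4*pi*t/3) dt.
Integrating by parts twice (tabular method), an antiderivative of (-2*t**2 + 4*t - 2) cos(4*pi*t/3) is -3*t**2*sin(4*pi*t/3)/(2*pi) + 3*t*sin(4*pi*t/3)/pi - 9*t*cos(4*pi*t/3)/(4*pi**2) - 3*sin(4*pi*t/3)/(2*pi) + 27*sin(4*pi*t/3)/(16*pi**3) + 9*cos(4*pi*t/3)/(4*pi**2); evaluating from -3 to 3: ∫_{-3}^{3} (-2*t**2 + 4*t - 2) cos(4*pi*t/3) dt = (-9/(2*pi**2)) - (9/pi**2) = -27/(2*pi**2).
Hence a_4 = (1/3)·(-27/(2*pi**2)) = -9/(2*pi**2).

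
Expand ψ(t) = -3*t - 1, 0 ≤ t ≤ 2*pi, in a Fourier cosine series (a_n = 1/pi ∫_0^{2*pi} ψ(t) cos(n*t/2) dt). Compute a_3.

8/(3*pi)

a_3 = 1/pi ∫_0^{2*pi} (-3*t - 1) cos(3*t/2) dt.
Integrating by parts (boundary term plus one more integral), an antiderivative of (-3*t - 1) cos(3*t/2) is -2*t*sin(3*t/2) - 2*sin(3*t/2)/3 - 4*cos(3*t/2)/3; evaluating from 0 to 2*pi: ∫_{0}^{2*pi} (-3*t - 1) cos(3*t/2) dt = (4/3) - (-4/3) = 8/3.
Hence a_3 = (1/pi)·(8/3) = 8/(3*pi).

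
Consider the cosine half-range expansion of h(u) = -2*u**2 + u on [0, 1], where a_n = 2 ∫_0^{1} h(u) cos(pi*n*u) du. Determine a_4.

-1/(2*pi**2)

a_4 = 2 ∫_0^{1} (-2*u**2 + u) cos(4*pi*u) du.
Integrating by parts twice (tabular method), an antiderivative of (-2*u**2 + u) cos(4*pi*u) is -u**2*sin(4*pi*u)/(2*pi) + u*sin(4*pi*u)/(4*pi) - u*cos(4*pi*u)/(4*pi**2) + sin(4*pi*u)/(16*pi**3) + cos(4*pi*u)/(16*pi**2); evaluating from 0 to 1: ∫_{0}^{1} (-2*u**2 + u) cos(4*pi*u) du = (-3/(16*pi**2)) - (1/(16*pi**2)) = -1/(4*pi**2).
Hence a_4 = 2·(-1/(4*pi**2)) = -1/(2*pi**2).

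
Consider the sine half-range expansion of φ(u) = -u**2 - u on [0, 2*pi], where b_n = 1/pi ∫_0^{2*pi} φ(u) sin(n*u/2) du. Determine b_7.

b_7 = 1/pi ∫_0^{2*pi} (-u**2 - u) sin(7*u/2) du.
Integrating by parts twice (tabular method), an antiderivative of (-u**2 - u) sin(7*u/2) is 2*u**2*cos(7*u/2)/7 - 8*u*sin(7*u/2)/49 + 2*u*cos(7*u/2)/7 - 4*sin(7*u/2)/49 - 16*cos(7*u/2)/343; evaluating from 0 to 2*pi: ∫_{0}^{2*pi} (-u**2 - u) sin(7*u/2) du = (-8*pi**2/7 - 4*pi/7 + 16/343) - (-16/343) = -8*pi**2/7 - 4*pi/7 + 32/343.
Hence b_7 = (1/pi)·(-8*pi**2/7 - 4*pi/7 + 32/343) = 4*(-98*pi**2 - 49*pi + 8)/(343*pi).

4*(-98*pi**2 - 49*pi + 8)/(343*pi)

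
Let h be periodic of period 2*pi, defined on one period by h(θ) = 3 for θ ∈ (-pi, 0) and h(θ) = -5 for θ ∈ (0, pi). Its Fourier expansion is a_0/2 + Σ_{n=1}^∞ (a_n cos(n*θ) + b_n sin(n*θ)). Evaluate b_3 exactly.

b_3 = 1/pi ∫_{-pi}^{pi} h(θ) sin(3*θ) dθ.
Split the integral at the breakpoints.
Directly, an antiderivative of (3) sin(3*θ) is -cos(3*θ); evaluating from -pi to 0: ∫_{-pi}^{0} (3) sin(3*θ) dθ = (-1) - (1) = -2.
Directly, an antiderivative of (-5) sin(3*θ) is 5*cos(3*θ)/3; evaluating from 0 to pi: ∫_{0}^{pi} (-5) sin(3*θ) dθ = (-5/3) - (5/3) = -10/3.
Summing the pieces and multiplying by (1/pi) gives b_3 = -16/(3*pi).

-16/(3*pi)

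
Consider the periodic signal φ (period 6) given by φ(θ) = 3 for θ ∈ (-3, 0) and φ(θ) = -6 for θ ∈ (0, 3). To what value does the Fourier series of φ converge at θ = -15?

θ = -15 differs from θ = -3 by -2 full period(s), and the series is 6-periodic.
At θ = -3 the one-sided limits are φ(-3^-) = -6 and φ(-3^+) = 3.
By Dirichlet's theorem the series converges to their average, [(-6) + (3)]/2 = -3/2.

-3/2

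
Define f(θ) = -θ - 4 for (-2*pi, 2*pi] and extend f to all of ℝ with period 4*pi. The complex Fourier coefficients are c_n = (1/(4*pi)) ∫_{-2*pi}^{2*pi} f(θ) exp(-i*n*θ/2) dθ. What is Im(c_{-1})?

Since f is real-valued, Im(c_{-1}) = -(1/(4*pi)) ∫_{-2*pi}^{2*pi} f(θ) sin(-θ/2) dθ = b_{1}/2.
Integrating by parts (boundary term plus one more integral), an antiderivative of (-θ - 4) sin(-θ/2) is -2*θ*cos(θ/2) + 4*sin(θ/2) - 8*cos(θ/2); evaluating from -2*pi to 2*pi: ∫_{-2*pi}^{2*pi} (-θ - 4) sin(-θ/2) dθ = (8 + 4*pi) - (8 - 4*pi) = 8*pi.
Hence Im(c_{-1}) = (-1/(4*pi))·(8*pi) = -2.

-2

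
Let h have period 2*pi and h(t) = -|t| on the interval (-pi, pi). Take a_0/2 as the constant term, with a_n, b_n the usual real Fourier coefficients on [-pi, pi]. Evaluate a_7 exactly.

a_7 = 1/pi ∫_{-pi}^{pi} h(t) cos(7*t) dt.
h is even and cos(7*t) is even, so the integrand is even and a_7 = 2/pi ∫_0^{pi} h(t) cos(7*t) dt.
Integrating by parts (boundary term plus one more integral), an antiderivative of (-t) cos(7*t) is -t*sin(7*t)/7 - cos(7*t)/49; evaluating from 0 to pi: ∫_{0}^{pi} (-t) cos(7*t) dt = (1/49) - (-1/49) = 2/49.
Hence a_7 = (2/pi)·(2/49) = 4/(49*pi).

4/(49*pi)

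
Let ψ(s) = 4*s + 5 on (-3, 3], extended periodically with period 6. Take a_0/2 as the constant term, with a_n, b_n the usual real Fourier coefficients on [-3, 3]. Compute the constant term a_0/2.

a_0 = 1/3 ∫_{-3}^{3} ψ(s) ds = 1/3 · (30) = 10.
So the constant term a_0/2 = 5.

5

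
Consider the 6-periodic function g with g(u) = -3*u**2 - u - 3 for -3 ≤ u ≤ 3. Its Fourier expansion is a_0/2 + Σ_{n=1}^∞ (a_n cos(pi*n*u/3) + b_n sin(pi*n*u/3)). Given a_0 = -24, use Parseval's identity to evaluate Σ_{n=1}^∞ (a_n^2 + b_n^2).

678/5

Parseval: a_0^2/2 + Σ_{n≥1} (a_n^2+b_n^2) = 1/3 ∫_{-3}^{3} g(u)^2 du = 2118/5.
Subtract a_0^2/2 = 288: Σ (a_n^2+b_n^2) = 678/5.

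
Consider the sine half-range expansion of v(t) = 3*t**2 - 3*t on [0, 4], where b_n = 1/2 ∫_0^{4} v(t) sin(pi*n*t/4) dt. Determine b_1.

-384/pi**3 + 72/pi

b_1 = 1/2 ∫_0^{4} (3*t**2 - 3*t) sin(pi*t/4) dt.
Integrating by parts twice (tabular method), an antiderivative of (3*t**2 - 3*t) sin(pi*t/4) is -12*t**2*cos(pi*t/4)/pi + 96*t*sin(pi*t/4)/pi**2 + 12*t*cos(pi*t/4)/pi - 48*sin(pi*t/4)/pi**2 + 384*cos(pi*t/4)/pi**3; evaluating from 0 to 4: ∫_{0}^{4} (3*t**2 - 3*t) sin(pi*t/4) dt = (-384/pi**3 + 144/pi) - (384/pi**3) = -768/pi**3 + 144/pi.
Hence b_1 = (1/2)·(-768/pi**3 + 144/pi) = -384/pi**3 + 72/pi.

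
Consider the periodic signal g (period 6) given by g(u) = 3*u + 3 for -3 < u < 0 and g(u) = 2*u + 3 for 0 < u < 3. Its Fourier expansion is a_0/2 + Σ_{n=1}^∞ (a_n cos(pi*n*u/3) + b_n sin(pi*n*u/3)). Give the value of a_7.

6/(49*pi**2)

a_7 = 1/3 ∫_{-3}^{3} g(u) cos(7*pi*u/3) du.
Split the integral at the breakpoints.
Integrating by parts (boundary term plus one more integral), an antiderivative of (3*u + 3) cos(7*pi*u/3) is 9*u*sin(7*pi*u/3)/(7*pi) + 9*sin(7*pi*u/3)/(7*pi) + 27*cos(7*pi*u/3)/(49*pi**2); evaluating from -3 to 0: ∫_{-3}^{0} (3*u + 3) cos(7*pi*u/3) du = (27/(49*pi**2)) - (-27/(49*pi**2)) = 54/(49*pi**2).
Integrating by parts (boundary term plus one more integral), an antiderivative of (2*u + 3) cos(7*pi*u/3) is 6*u*sin(7*pi*u/3)/(7*pi) + 9*sin(7*pi*u/3)/(7*pi) + 18*cos(7*pi*u/3)/(49*pi**2); evaluating from 0 to 3: ∫_{0}^{3} (2*u + 3) cos(7*pi*u/3) du = (-18/(49*pi**2)) - (18/(49*pi**2)) = -36/(49*pi**2).
Summing the pieces and multiplying by (1/3) gives a_7 = 6/(49*pi**2).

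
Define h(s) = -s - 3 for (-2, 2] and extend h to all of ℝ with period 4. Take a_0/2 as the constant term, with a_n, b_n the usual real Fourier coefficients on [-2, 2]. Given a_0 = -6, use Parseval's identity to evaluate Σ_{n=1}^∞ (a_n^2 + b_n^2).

Parseval: a_0^2/2 + Σ_{n≥1} (a_n^2+b_n^2) = 1/2 ∫_{-2}^{2} h(s)^2 ds = 62/3.
Subtract a_0^2/2 = 18: Σ (a_n^2+b_n^2) = 8/3.

8/3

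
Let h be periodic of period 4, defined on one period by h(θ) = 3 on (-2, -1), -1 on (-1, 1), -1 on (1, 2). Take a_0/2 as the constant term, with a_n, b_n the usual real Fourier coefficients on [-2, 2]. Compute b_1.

-4/pi

b_1 = 1/2 ∫_{-2}^{2} h(θ) sin(pi*θ/2) dθ.
Split the integral at the breakpoints.
Directly, an antiderivative of (3) sin(pi*θ/2) is -6*cos(pi*θ/2)/pi; evaluating from -2 to -1: ∫_{-2}^{-1} (3) sin(pi*θ/2) dθ = (0) - (6/pi) = -6/pi.
Directly, an antiderivative of (-1) sin(pi*θ/2) is 2*cos(pi*θ/2)/pi; evaluating from -1 to 1: ∫_{-1}^{1} (-1) sin(pi*θ/2) dθ = (0) - (0) = 0.
Directly, an antiderivative of (-1) sin(pi*θ/2) is 2*cos(pi*θ/2)/pi; evaluating from 1 to 2: ∫_{1}^{2} (-1) sin(pi*θ/2) dθ = (-2/pi) - (0) = -2/pi.
Summing the pieces and multiplying by (1/2) gives b_1 = -4/pi.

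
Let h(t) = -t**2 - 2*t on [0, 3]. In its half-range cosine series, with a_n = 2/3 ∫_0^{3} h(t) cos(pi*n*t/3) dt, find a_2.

-9/pi**2

a_2 = 2/3 ∫_0^{3} (-t**2 - 2*t) cos(2*pi*t/3) dt.
Integrating by parts twice (tabular method), an antiderivative of (-t**2 - 2*t) cos(2*pi*t/3) is -3*t**2*sin(2*pi*t/3)/(2*pi) - 3*t*sin(2*pi*t/3)/pi - 9*t*cos(2*pi*t/3)/(2*pi**2) + 27*sin(2*pi*t/3)/(4*pi**3) - 9*cos(2*pi*t/3)/(2*pi**2); evaluating from 0 to 3: ∫_{0}^{3} (-t**2 - 2*t) cos(2*pi*t/3) dt = (-18/pi**2) - (-9/(2*pi**2)) = -27/(2*pi**2).
Hence a_2 = (2/3)·(-27/(2*pi**2)) = -9/pi**2.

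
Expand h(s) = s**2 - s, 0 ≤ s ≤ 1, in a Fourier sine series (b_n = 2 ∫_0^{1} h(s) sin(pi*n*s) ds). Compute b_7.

b_7 = 2 ∫_0^{1} (s**2 - s) sin(7*pi*s) ds.
Integrating by parts twice (tabular method), an antiderivative of (s**2 - s) sin(7*pi*s) is -s**2*cos(7*pi*s)/(7*pi) + 2*s*sin(7*pi*s)/(49*pi**2) + s*cos(7*pi*s)/(7*pi) - sin(7*pi*s)/(49*pi**2) + 2*cos(7*pi*s)/(343*pi**3); evaluating from 0 to 1: ∫_{0}^{1} (s**2 - s) sin(7*pi*s) ds = (-2/(343*pi**3)) - (2/(343*pi**3)) = -4/(343*pi**3).
Hence b_7 = 2·(-4/(343*pi**3)) = -8/(343*pi**3).

-8/(343*pi**3)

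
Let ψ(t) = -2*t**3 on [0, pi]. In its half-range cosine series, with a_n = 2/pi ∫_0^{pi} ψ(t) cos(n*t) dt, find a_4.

a_4 = 2/pi ∫_0^{pi} (-2*t**3) cos(4*t) dt.
Integrating by parts three times (tabular method), an antiderivative of (-2*t**3) cos(4*t) is -t**3*sin(4*t)/2 - 3*t**2*cos(4*t)/8 + 3*t*sin(4*t)/16 + 3*cos(4*t)/64; evaluating from 0 to pi: ∫_{0}^{pi} (-2*t**3) cos(4*t) dt = (3/64 - 3*pi**2/8) - (3/64) = -3*pi**2/8.
Hence a_4 = (2/pi)·(-3*pi**2/8) = -3*pi/4.

-3*pi/4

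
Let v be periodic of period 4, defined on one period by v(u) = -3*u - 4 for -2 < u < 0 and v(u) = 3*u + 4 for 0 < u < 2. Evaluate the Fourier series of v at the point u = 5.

7

u = 5 differs from u = 1 by 1 full period(s), and the series is 4-periodic.
v is continuous at u = 1 with value 7, so the series converges to 7 there.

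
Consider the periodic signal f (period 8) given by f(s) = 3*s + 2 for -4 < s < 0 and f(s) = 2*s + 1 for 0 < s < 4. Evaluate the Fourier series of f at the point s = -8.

3/2

s = -8 differs from s = 0 by -1 full period(s), and the series is 8-periodic.
At s = 0 the one-sided limits are f(0^-) = 2 and f(0^+) = 1.
By Dirichlet's theorem the series converges to their average, [(2) + (1)]/2 = 3/2.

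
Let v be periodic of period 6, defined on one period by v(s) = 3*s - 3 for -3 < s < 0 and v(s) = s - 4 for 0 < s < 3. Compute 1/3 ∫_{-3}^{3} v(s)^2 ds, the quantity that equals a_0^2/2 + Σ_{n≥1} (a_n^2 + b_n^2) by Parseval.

70

1/3 ∫_{-3}^{3} v(s)^2 ds = 1/3 · (210) = 70.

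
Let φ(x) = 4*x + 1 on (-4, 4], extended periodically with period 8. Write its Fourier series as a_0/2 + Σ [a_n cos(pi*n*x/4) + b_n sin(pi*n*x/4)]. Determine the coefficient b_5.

b_5 = 1/4 ∫_{-4}^{4} φ(x) sin(5*pi*x/4) dx.
Integrating by parts (boundary term plus one more integral), an antiderivative of (4*x + 1) sin(5*pi*x/4) is -16*x*cos(5*pi*x/4)/(5*pi) + 64*sin(5*pi*x/4)/(25*pi**2) - 4*cos(5*pi*x/4)/(5*pi); evaluating from -4 to 4: ∫_{-4}^{4} (4*x + 1) sin(5*pi*x/4) dx = (68/(5*pi)) - (-12/pi) = 128/(5*pi).
Hence b_5 = (1/4)·(128/(5*pi)) = 32/(5*pi).

32/(5*pi)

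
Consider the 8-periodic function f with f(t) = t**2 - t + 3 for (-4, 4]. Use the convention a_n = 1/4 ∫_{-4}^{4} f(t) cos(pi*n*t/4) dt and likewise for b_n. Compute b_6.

b_6 = 1/4 ∫_{-4}^{4} f(t) sin(3*pi*t/2) dt.
Integrating by parts twice (tabular method), an antiderivative of (t**2 - t + 3) sin(3*pi*t/2) is -2*t**2*cos(3*pi*t/2)/(3*pi) + 8*t*sin(3*pi*t/2)/(9*pi**2) + 2*t*cos(3*pi*t/2)/(3*pi) - 4*sin(3*pi*t/2)/(9*pi**2) - 2*cos(3*pi*t/2)/pi + 16*cos(3*pi*t/2)/(27*pi**3); evaluating from -4 to 4: ∫_{-4}^{4} (t**2 - t + 3) sin(3*pi*t/2) dt = (-10/pi + 16/(27*pi**3)) - (2*(8 - 207*pi**2)/(27*pi**3)) = 16/(3*pi).
Hence b_6 = (1/4)·(16/(3*pi)) = 4/(3*pi).

4/(3*pi)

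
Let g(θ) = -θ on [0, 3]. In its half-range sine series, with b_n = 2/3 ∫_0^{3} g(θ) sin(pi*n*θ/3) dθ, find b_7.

-6/(7*pi)

b_7 = 2/3 ∫_0^{3} (-θ) sin(7*pi*θ/3) dθ.
Integrating by parts (boundary term plus one more integral), an antiderivative of (-θ) sin(7*pi*θ/3) is 3*θ*cos(7*pi*θ/3)/(7*pi) - 9*sin(7*pi*θ/3)/(49*pi**2); evaluating from 0 to 3: ∫_{0}^{3} (-θ) sin(7*pi*θ/3) dθ = (-9/(7*pi)) - (0) = -9/(7*pi).
Hence b_7 = (2/3)·(-9/(7*pi)) = -6/(7*pi).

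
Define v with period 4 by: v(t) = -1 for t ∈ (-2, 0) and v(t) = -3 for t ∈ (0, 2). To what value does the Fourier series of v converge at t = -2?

At t = -2 the one-sided limits are v(-2^-) = -3 and v(-2^+) = -1.
By Dirichlet's theorem the series converges to their average, [(-3) + (-1)]/2 = -2.

-2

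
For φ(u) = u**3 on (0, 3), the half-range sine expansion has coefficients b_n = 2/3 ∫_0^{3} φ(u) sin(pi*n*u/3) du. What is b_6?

b_6 = 2/3 ∫_0^{3} (u**3) sin(2*pi*u) du.
Integrating by parts three times (tabular method), an antiderivative of (u**3) sin(2*pi*u) is -u**3*cos(2*pi*u)/(2*pi) + 3*u**2*sin(2*pi*u)/(4*pi**2) + 3*u*cos(2*pi*u)/(4*pi**3) - 3*sin(2*pi*u)/(8*pi**4); evaluating from 0 to 3: ∫_{0}^{3} (u**3) sin(2*pi*u) du = (9*(1 - 6*pi**2)/(4*pi**3)) - (0) = 9*(1 - 6*pi**2)/(4*pi**3).
Hence b_6 = (2/3)·(9*(1 - 6*pi**2)/(4*pi**3)) = -9/pi + 3/(2*pi**3).

-9/pi + 3/(2*pi**3)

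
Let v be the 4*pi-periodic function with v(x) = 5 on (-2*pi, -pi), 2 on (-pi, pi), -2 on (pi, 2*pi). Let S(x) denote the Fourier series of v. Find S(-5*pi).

7/2

x = -5*pi differs from x = -pi by -1 full period(s), and the series is 4*pi-periodic.
At x = -pi the one-sided limits are v(-pi^-) = 5 and v(-pi^+) = 2.
By Dirichlet's theorem the series converges to their average, [(5) + (2)]/2 = 7/2.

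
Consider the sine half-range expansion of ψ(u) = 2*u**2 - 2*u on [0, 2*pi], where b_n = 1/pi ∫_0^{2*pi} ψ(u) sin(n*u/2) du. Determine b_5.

b_5 = 1/pi ∫_0^{2*pi} (2*u**2 - 2*u) sin(5*u/2) du.
Integrating by parts twice (tabular method), an antiderivative of (2*u**2 - 2*u) sin(5*u/2) is -4*u**2*cos(5*u/2)/5 + 16*u*sin(5*u/2)/25 + 4*u*cos(5*u/2)/5 - 8*sin(5*u/2)/25 + 32*cos(5*u/2)/125; evaluating from 0 to 2*pi: ∫_{0}^{2*pi} (2*u**2 - 2*u) sin(5*u/2) du = (-8*pi/5 - 32/125 + 16*pi**2/5) - (32/125) = -8*pi/5 - 64/125 + 16*pi**2/5.
Hence b_5 = (1/pi)·(-8*pi/5 - 64/125 + 16*pi**2/5) = 8*(-25*pi - 8 + 50*pi**2)/(125*pi).

8*(-25*pi - 8 + 50*pi**2)/(125*pi)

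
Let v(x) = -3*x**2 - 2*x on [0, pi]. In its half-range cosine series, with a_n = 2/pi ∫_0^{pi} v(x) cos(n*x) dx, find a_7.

a_7 = 2/pi ∫_0^{pi} (-3*x**2 - 2*x) cos(7*x) dx.
Integrating by parts twice (tabular method), an antiderivative of (-3*x**2 - 2*x) cos(7*x) is -3*x**2*sin(7*x)/7 - 2*x*sin(7*x)/7 - 6*x*cos(7*x)/49 + 6*sin(7*x)/343 - 2*cos(7*x)/49; evaluating from 0 to pi: ∫_{0}^{pi} (-3*x**2 - 2*x) cos(7*x) dx = (2/49 + 6*pi/49) - (-2/49) = 4/49 + 6*pi/49.
Hence a_7 = (2/pi)·(4/49 + 6*pi/49) = 4*(2 + 3*pi)/(49*pi).

4*(2 + 3*pi)/(49*pi)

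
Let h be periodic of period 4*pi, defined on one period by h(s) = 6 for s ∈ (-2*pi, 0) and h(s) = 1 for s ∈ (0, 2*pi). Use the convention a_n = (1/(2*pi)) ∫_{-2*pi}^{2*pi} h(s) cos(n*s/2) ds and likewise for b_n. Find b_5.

b_5 = (1/(2*pi)) ∫_{-2*pi}^{2*pi} h(s) sin(5*s/2) ds.
Split the integral at the breakpoints.
Directly, an antiderivative of (6) sin(5*s/2) is -12*cos(5*s/2)/5; evaluating from -2*pi to 0: ∫_{-2*pi}^{0} (6) sin(5*s/2) ds = (-12/5) - (12/5) = -24/5.
Directly, an antiderivative of (1) sin(5*s/2) is -2*cos(5*s/2)/5; evaluating from 0 to 2*pi: ∫_{0}^{2*pi} (1) sin(5*s/2) ds = (2/5) - (-2/5) = 4/5.
Summing the pieces and multiplying by (1/(2*pi)) gives b_5 = -2/pi.

-2/pi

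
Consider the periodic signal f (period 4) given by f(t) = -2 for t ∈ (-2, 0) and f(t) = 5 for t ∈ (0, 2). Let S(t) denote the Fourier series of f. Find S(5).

5

t = 5 differs from t = 1 by 1 full period(s), and the series is 4-periodic.
f is continuous at t = 1 with value 5, so the series converges to 5 there.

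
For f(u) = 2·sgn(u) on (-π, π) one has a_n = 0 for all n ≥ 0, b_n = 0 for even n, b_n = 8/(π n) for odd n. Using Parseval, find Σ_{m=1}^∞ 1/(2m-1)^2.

Parseval: Σ b_n^2 = (1/π) ∫_{-π}^{π} f(u)^2 du = 8.
Only odd n contribute, with b_n^2 = 64/(π^2 n^2), so Σ_{m≥1} 1/(2m-1)^2 = π^2·(8)/64 = pi**2/8.

pi**2/8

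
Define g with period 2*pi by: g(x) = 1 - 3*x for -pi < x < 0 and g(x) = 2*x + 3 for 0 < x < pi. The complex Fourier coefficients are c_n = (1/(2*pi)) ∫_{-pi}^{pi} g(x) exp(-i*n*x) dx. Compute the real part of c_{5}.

Since g is real-valued, Re(c_{5}) = (1/(2*pi)) ∫_{-pi}^{pi} g(x) cos(5*x) dx = a_{5}/2.
Split the integral at the breakpoints.
Integrating by parts (boundary term plus one more integral), an antiderivative of (1 - 3*x) cos(5*x) is -3*x*sin(5*x)/5 + sin(5*x)/5 - 3*cos(5*x)/25; evaluating from -pi to 0: ∫_{-pi}^{0} (1 - 3*x) cos(5*x) dx = (-3/25) - (3/25) = -6/25.
Integrating by parts (boundary term plus one more integral), an antiderivative of (2*x + 3) cos(5*x) is 2*x*sin(5*x)/5 + 3*sin(5*x)/5 + 2*cos(5*x)/25; evaluating from 0 to pi: ∫_{0}^{pi} (2*x + 3) cos(5*x) dx = (-2/25) - (2/25) = -4/25.
So ∫_{-pi}^{pi} g(x) cos(5*x) dx = -2/5.
Hence Re(c_{5}) = (1/(2*pi))·(-2/5) = -1/(5*pi).

-1/(5*pi)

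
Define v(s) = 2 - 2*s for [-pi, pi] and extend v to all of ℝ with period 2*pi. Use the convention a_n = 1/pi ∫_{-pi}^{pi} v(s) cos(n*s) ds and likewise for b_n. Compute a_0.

4

a_0 = 1/pi ∫_{-pi}^{pi} v(s) ds = 1/pi · (4*pi) = 4.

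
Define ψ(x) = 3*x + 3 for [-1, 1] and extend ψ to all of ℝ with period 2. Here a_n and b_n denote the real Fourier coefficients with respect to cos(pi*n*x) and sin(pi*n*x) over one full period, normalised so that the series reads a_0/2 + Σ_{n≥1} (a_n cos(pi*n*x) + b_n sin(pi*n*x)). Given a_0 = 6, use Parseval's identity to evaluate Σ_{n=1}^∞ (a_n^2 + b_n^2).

6

Parseval: a_0^2/2 + Σ_{n≥1} (a_n^2+b_n^2) = ∫_{-1}^{1} ψ(x)^2 dx = 24.
Subtract a_0^2/2 = 18: Σ (a_n^2+b_n^2) = 6.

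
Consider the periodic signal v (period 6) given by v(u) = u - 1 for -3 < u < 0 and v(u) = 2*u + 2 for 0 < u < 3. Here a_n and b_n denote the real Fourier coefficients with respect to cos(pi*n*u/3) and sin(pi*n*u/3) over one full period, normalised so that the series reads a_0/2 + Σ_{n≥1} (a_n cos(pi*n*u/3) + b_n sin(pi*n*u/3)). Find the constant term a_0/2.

a_0 = 1/3 ∫_{-3}^{3} v(u) du = 1/3 · (15/2) = 5/2.
So the constant term a_0/2 = 5/4.

5/4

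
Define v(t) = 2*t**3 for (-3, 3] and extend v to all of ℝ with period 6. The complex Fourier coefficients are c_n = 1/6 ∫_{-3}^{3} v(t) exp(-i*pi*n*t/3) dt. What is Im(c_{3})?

Since v is real-valued, Im(c_{3}) = -1/6 ∫_{-3}^{3} v(t) sin(pi*t) dt = -b_{3}/2.
v is odd and sin(pi*t) is odd, so the integrand is even: ∫_{-3}^{3} v(t) sin(pi*t) dt = 2∫_0^{3} v(t) sin(pi*t) dt.
Integrating by parts three times (tabular method), an antiderivative of (2*t**3) sin(pi*t) is -2*t**3*cos(pi*t)/pi + 6*t**2*sin(pi*t)/pi**2 + 12*t*cos(pi*t)/pi**3 - 12*sin(pi*t)/pi**4; evaluating from 0 to 3: ∫_{0}^{3} (2*t**3) sin(pi*t) dt = (-36/pi**3 + 54/pi) - (0) = -36/pi**3 + 54/pi.
So ∫_{-3}^{3} v(t) sin(pi*t) dt = -72/pi**3 + 108/pi.
Hence Im(c_{3}) = (-1/6)·(-72/pi**3 + 108/pi) = -18/pi + 12/pi**3.

-18/pi + 12/pi**3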